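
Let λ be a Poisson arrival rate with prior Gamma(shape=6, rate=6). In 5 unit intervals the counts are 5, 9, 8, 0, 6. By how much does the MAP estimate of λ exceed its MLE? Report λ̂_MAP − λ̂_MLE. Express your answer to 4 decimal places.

Σxᵢ = 28. Posterior is Gamma(34, 11); MAP = (34−1)/11 = 33/11 ≈ 3.00000.
MLE = x̄ = 28/5 ≈ 5.60000.
Difference = 33/11 − 28/5 = -13/5 ≈ -2.6000.

MAP − MLE = -2.6000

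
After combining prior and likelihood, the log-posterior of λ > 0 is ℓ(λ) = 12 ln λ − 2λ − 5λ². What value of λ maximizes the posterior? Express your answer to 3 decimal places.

ℓ'(λ) = 12/λ − 2 − 10λ. Setting this to zero and multiplying by λ: 10λ² + 2λ − 12 = 0.
λ = (−2 + √(2² + 4·10·12)) / (2·10) = (−2 + √484) / 20 = (−2 + 22)/20 = 1.
ℓ''(λ) = −12/λ² − 10 < 0, confirming a maximum.

λ̂_MAP = 1.000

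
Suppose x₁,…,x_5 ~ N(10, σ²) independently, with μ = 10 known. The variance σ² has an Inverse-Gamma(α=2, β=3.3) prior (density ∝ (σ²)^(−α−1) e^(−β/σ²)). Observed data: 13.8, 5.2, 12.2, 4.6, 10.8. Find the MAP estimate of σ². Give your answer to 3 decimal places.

Sum of squared deviations about the known mean: SS = (13.8−10)² + (5.2−10)² + (12.2−10)² + (4.6−10)² + (10.8−10)² = 72.12.
The Normal likelihood contributes (σ²)^(−n/2) exp(−SS/(2σ²)), so the posterior is Inverse-Gamma(α + n/2, β + SS/2) = Inverse-Gamma(4.5, 39.36).
The mode of Inverse-Gamma(a, b) is b/(a+1) = 39.36/5.5 ≈ 7.156.

σ̂²_MAP = 7.156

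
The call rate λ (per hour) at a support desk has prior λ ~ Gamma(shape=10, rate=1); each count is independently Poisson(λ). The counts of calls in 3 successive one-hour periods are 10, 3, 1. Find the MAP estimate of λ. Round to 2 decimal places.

Σxᵢ = 10+3+1 = 14, with n = 3.
Posterior ∝ λ^9e^(−1λ) · λ^14e^(−3λ) = λ^23e^(−4λ), i.e. Gamma(shape=24, rate=4).
The mode of a Gamma(a, b) with a ≥ 1 (shape–rate) is (a−1)/b = 23/4 ≈ 5.75.

λ̂_MAP = 5.75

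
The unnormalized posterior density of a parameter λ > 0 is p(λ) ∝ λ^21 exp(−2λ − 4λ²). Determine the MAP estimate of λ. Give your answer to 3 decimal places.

ℓ'(λ) = 21/λ − 2 − 8λ. Setting this to zero and multiplying by λ: 8λ² + 2λ − 21 = 0.
λ = (−2 + √(2² + 4·8·21)) / (2·8) = (−2 + √676) / 16 = (−2 + 26)/16 = 3/2.
ℓ''(λ) = −21/λ² − 8 < 0, confirming a maximum.

λ̂_MAP = 1.500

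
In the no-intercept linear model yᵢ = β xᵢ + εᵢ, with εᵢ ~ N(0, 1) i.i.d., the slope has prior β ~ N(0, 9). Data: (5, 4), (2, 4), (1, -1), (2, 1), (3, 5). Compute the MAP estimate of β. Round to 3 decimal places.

β̂_MAP = 1.021

log p(β | y) = −Σ(yᵢ − βxᵢ)²/(2·1) − β²/(2·9) + const.
Setting the derivative to zero: Σxᵢ(yᵢ − βxᵢ)/1 − β/9 = 0, so β = Σxᵢyᵢ / (Σxᵢ² + σ²/τ²).
Σxᵢyᵢ = 5·4 + 2·4 + 1·(-1) + 2·1 + 3·5 = 44; Σxᵢ² = 43; σ²/τ² = 1/9.
β̂_MAP = 44 / (43 + 1/9) = 44/(388/9) = 99/97 ≈ 1.021.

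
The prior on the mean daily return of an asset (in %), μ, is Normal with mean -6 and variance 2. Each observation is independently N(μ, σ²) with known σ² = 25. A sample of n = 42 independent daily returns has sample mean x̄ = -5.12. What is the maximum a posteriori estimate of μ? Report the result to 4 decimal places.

μ̂_MAP = -5.3218

n = 42, x̄ = -5.12.
For a Normal prior and Normal likelihood with known variance, the posterior is Normal; its mode equals its mean, the precision-weighted average.
Prior precision 1/σ₀² = 1/2 = 0.5; data precision n/σ² = 42/25 = 1.68.
μ̂ = (0.5·(-6) + 1.68·(-5.12)) / (0.5 + 1.68) = (-11.6016)/2.18 = -14502/2725 ≈ -5.3218.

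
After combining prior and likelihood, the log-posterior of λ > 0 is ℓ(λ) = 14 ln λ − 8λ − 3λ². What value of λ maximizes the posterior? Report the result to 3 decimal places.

λ̂_MAP = 1.000

ℓ'(λ) = 14/λ − 8 − 6λ. Setting this to zero and multiplying by λ: 6λ² + 8λ − 14 = 0.
λ = (−8 + √(8² + 4·6·14)) / (2·6) = (−8 + √400) / 12 = (−8 + 20)/12 = 1.
ℓ''(λ) = −14/λ² − 6 < 0, confirming a maximum.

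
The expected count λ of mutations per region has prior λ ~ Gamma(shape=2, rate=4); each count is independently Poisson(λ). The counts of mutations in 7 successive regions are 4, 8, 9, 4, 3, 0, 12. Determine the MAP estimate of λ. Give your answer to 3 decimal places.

Σxᵢ = 4+8+9+4+3+0+12 = 40, with n = 7.
Posterior ∝ λe^(−4λ) · λ^40e^(−7λ) = λ^41e^(−11λ), i.e. Gamma(shape=42, rate=11).
The mode of a Gamma(a, b) with a ≥ 1 (shape–rate) is (a−1)/b = 41/11 ≈ 3.727.

λ̂_MAP = 3.727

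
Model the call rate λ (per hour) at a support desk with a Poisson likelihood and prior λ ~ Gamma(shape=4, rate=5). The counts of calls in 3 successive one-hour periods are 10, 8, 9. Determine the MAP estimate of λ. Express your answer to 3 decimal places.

λ̂_MAP = 3.750

Σxᵢ = 10+8+9 = 27, with n = 3.
Posterior ∝ λ^3e^(−5λ) · λ^27e^(−3λ) = λ^30e^(−8λ), i.e. Gamma(shape=31, rate=8).
The mode of a Gamma(a, b) with a ≥ 1 (shape–rate) is (a−1)/b = 30/8 ≈ 3.750.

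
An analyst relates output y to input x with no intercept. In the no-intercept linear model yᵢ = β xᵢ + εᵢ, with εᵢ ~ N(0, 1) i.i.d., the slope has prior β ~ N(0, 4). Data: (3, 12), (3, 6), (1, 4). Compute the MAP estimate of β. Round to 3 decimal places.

β̂_MAP = 3.013

log p(β | y) = −Σ(yᵢ − βxᵢ)²/(2·1) − β²/(2·4) + const.
Setting the derivative to zero: Σxᵢ(yᵢ − βxᵢ)/1 − β/4 = 0, so β = Σxᵢyᵢ / (Σxᵢ² + σ²/τ²).
Σxᵢyᵢ = 3·12 + 3·6 + 1·4 = 58; Σxᵢ² = 19; σ²/τ² = 0.25.
β̂_MAP = 58 / (19 + 0.25) = 58/19.25 ≈ 3.013.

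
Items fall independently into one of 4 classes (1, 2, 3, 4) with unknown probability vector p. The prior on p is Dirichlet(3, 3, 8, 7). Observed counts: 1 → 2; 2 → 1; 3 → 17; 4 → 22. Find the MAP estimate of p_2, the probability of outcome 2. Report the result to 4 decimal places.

MAP estimate: 0.0508

The posterior is Dirichlet(αᵢ + nᵢ) = Dirichlet(5, 4, 25, 29).
For a Dirichlet(a₁,…,a_K) with all aᵢ > 1, the mode has j-th component (aⱼ − 1)/(Σaᵢ − K).
Here Σaᵢ = 63 and K = 4, so p_2 = (4 − 1)/(63 − 4) = 3/59 ≈ 0.0508.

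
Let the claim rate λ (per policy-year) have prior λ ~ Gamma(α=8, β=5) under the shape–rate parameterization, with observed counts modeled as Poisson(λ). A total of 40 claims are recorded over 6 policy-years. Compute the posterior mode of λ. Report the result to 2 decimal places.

λ̂_MAP = 4.27

Σxᵢ = 40, n = 6.
Posterior ∝ λ^7e^(−5λ) · λ^40e^(−6λ) = λ^47e^(−11λ), i.e. Gamma(shape=48, rate=11).
The mode of a Gamma(a, b) with a ≥ 1 (shape–rate) is (a−1)/b = 47/11 ≈ 4.27.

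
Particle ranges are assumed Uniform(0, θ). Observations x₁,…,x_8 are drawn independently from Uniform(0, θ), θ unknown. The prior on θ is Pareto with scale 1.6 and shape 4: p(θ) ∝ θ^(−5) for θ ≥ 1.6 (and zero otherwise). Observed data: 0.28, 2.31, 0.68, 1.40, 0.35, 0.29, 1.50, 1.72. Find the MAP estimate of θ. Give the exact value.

The Uniform(0, θ) likelihood is θ^(−n) for θ ≥ max(xᵢ), zero otherwise. Here max(xᵢ) = 2.31.
Posterior ∝ θ^(−5) · θ^(−8) = θ^(−13) on θ ≥ max(1.6, 2.31) = 2.31.
This density is strictly decreasing in θ, so the posterior mode lies at the lower boundary of the support.

θ̂_MAP = 2.31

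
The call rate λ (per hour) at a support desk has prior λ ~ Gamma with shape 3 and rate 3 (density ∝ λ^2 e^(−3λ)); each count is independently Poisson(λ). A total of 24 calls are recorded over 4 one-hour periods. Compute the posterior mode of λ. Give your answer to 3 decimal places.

Σxᵢ = 24, n = 4.
Posterior ∝ λ^2e^(−3λ) · λ^24e^(−4λ) = λ^26e^(−7λ), i.e. Gamma(shape=27, rate=7).
The mode of a Gamma(a, b) with a ≥ 1 (shape–rate) is (a−1)/b = 26/7 ≈ 3.714.

λ̂_MAP = 3.714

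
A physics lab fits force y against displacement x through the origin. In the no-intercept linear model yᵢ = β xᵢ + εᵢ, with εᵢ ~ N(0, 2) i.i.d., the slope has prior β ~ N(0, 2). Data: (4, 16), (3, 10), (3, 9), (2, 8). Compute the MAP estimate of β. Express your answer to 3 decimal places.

β̂_MAP = 3.513

log p(β | y) = −Σ(yᵢ − βxᵢ)²/(2·2) − β²/(2·2) + const.
Setting the derivative to zero: Σxᵢ(yᵢ − βxᵢ)/2 − β/2 = 0, so β = Σxᵢyᵢ / (Σxᵢ² + σ²/τ²).
Σxᵢyᵢ = 4·16 + 3·10 + 3·9 + 2·8 = 137; Σxᵢ² = 38; σ²/τ² = 1.
β̂_MAP = 137 / (38 + 1) = 137/39 ≈ 3.513.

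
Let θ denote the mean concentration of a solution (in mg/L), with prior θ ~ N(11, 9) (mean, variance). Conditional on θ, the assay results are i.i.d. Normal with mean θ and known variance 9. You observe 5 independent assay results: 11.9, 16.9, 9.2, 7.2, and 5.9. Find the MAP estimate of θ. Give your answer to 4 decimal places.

n = 5; x̄ = (11.9 + 16.9 + 9.2 + 7.2 + 5.9)/5 = 51.1/5 = 10.22.
For a Normal prior and Normal likelihood with known variance, the posterior is Normal; its mode equals its mean, the precision-weighted average.
Prior precision 1/σ₀² = 1/9; data precision n/σ² = 5/9.
θ̂ = ((1/9)·11 + (5/9)·10.22) / (1/9 + 5/9) = 6.9/(2/3) = 10.3500.

θ̂_MAP = 10.3500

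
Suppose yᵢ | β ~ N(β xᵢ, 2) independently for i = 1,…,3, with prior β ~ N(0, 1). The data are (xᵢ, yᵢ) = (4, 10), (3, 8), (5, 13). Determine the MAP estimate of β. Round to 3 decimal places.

β̂_MAP = 2.481

log p(β | y) = −Σ(yᵢ − βxᵢ)²/(2·2) − β²/(2·1) + const.
Setting the derivative to zero: Σxᵢ(yᵢ − βxᵢ)/2 − β/1 = 0, so β = Σxᵢyᵢ / (Σxᵢ² + σ²/τ²).
Σxᵢyᵢ = 4·10 + 3·8 + 5·13 = 129; Σxᵢ² = 50; σ²/τ² = 2.
β̂_MAP = 129 / (50 + 2) = 129/52 ≈ 2.481.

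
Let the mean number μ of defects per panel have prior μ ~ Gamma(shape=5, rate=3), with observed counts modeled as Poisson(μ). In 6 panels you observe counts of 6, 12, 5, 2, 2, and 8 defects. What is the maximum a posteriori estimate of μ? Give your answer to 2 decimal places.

Σxᵢ = 6+12+5+2+2+8 = 35, with n = 6.
Posterior ∝ μ^4e^(−3μ) · μ^35e^(−6μ) = μ^39e^(−9μ), i.e. Gamma(shape=40, rate=9).
The mode of a Gamma(a, b) with a ≥ 1 (shape–rate) is (a−1)/b = 39/9 ≈ 4.33.

μ̂_MAP = 4.33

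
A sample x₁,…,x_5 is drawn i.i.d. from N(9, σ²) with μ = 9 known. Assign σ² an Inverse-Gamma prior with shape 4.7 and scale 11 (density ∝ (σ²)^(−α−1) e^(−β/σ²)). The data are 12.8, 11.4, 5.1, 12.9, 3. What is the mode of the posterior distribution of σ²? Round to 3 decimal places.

Sum of squared deviations about the known mean: SS = (12.8−9)² + (11.4−9)² + (5.1−9)² + (12.9−9)² + (3−9)² = 86.62.
The Normal likelihood contributes (σ²)^(−n/2) exp(−SS/(2σ²)), so the posterior is Inverse-Gamma(α + n/2, β + SS/2) = Inverse-Gamma(7.2, 54.31).
The mode of Inverse-Gamma(a, b) is b/(a+1) = 54.31/8.2 ≈ 6.623.

σ̂²_MAP = 6.623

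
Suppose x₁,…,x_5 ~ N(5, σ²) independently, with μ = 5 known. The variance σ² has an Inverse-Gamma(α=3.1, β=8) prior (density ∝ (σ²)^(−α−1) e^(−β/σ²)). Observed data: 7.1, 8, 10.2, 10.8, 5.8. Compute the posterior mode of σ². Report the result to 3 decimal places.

Sum of squared deviations about the known mean: SS = (7.1−5)² + (8−5)² + (10.2−5)² + (10.8−5)² + (5.8−5)² = 74.73.
The Normal likelihood contributes (σ²)^(−n/2) exp(−SS/(2σ²)), so the posterior is Inverse-Gamma(α + n/2, β + SS/2) = Inverse-Gamma(5.6, 45.365).
The mode of Inverse-Gamma(a, b) is b/(a+1) = 45.365/6.6 ≈ 6.873.

σ̂²_MAP = 6.873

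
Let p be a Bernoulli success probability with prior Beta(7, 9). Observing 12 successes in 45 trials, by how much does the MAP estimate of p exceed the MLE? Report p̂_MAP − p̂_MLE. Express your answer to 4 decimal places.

Posterior is Beta(19, 42); MAP = (19−1)/(61−2) = 18/59 ≈ 0.30508.
MLE ignores the prior: p̂_MLE = k/n = 12/45 ≈ 0.26667.
Difference = 18/59 − 12/45 = 34/885 ≈ 0.0384.

MAP − MLE = 0.0384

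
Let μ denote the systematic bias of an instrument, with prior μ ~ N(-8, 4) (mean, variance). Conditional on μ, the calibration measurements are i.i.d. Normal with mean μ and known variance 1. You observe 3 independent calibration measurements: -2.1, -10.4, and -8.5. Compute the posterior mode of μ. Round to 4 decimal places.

μ̂_MAP = -7.0769

n = 3; x̄ = ((-2.1) + (-10.4) + (-8.5))/3 = -21/3 = -7.
For a Normal prior and Normal likelihood with known variance, the posterior is Normal; its mode equals its mean, the precision-weighted average.
Prior precision 1/σ₀² = 1/4 = 0.25; data precision n/σ² = 3/1 = 3.
μ̂ = (0.25·(-8) + 3·(-7)) / (0.25 + 3) = (-23)/3.25 = -92/13 ≈ -7.0769.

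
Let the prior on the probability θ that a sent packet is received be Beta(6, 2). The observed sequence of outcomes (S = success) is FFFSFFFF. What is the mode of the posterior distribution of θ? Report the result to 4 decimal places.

Prior: Beta(6, 2).
Data: 1 success in 8 trials (from the sequence). The binomial likelihood contributes θ(1−θ)^7, so the posterior is Beta(6+1, 2+7) = Beta(7, 9).
For Beta(a, b) with a, b > 1 the mode is (a−1)/(a+b−2) = 6/14 ≈ 0.4286.

θ̂_MAP = 0.4286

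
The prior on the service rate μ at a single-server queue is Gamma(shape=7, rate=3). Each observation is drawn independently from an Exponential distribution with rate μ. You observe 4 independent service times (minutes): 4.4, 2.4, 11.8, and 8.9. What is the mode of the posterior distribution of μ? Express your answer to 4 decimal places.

μ̂_MAP = 0.3279

The Exponential(rate=μ) likelihood is ∝ μ^n e^(−μΣtᵢ). Here n = 4 and Σtᵢ = 4.4 + 2.4 + 11.8 + 8.9 = 27.5.
Posterior ∝ μ^6e^(−3μ) · μ^4e^(−27.5μ) = μ^10e^(−30.5μ), i.e. Gamma(11, 30.5).
Mode = (a−1)/b = 10/30.5 ≈ 0.3279.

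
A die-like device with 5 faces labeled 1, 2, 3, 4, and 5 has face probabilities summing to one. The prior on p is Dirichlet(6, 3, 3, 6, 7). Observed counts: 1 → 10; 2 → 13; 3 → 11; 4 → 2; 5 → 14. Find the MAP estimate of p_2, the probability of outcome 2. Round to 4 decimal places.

The posterior is Dirichlet(αᵢ + nᵢ) = Dirichlet(16, 16, 14, 8, 21).
For a Dirichlet(a₁,…,a_K) with all aᵢ > 1, the mode has j-th component (aⱼ − 1)/(Σaᵢ − K).
Here Σaᵢ = 75 and K = 5, so p_2 = (16 − 1)/(75 − 5) = 15/70 ≈ 0.2143.

MAP estimate: 0.2143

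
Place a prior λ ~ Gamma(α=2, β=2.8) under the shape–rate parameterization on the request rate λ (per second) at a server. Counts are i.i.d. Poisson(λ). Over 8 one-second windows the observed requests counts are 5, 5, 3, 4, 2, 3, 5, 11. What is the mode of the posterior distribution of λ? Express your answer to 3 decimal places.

λ̂_MAP = 3.611

Σxᵢ = 5+5+3+4+2+3+5+11 = 38, with n = 8.
Posterior ∝ λe^(−2.8λ) · λ^38e^(−8λ) = λ^39e^(−10.8λ), i.e. Gamma(shape=40, rate=10.8).
The mode of a Gamma(a, b) with a ≥ 1 (shape–rate) is (a−1)/b = 39/10.8 ≈ 3.611.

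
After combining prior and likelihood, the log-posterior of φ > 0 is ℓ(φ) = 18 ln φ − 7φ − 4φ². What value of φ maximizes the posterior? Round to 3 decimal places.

φ̂_MAP = 1.125

ℓ'(φ) = 18/φ − 7 − 8φ. Setting this to zero and multiplying by φ: 8φ² + 7φ − 18 = 0.
φ = (−7 + √(7² + 4·8·18)) / (2·8) = (−7 + √625) / 16 = (−7 + 25)/16 = 9/8.
ℓ''(φ) = −18/φ² − 8 < 0, confirming a maximum.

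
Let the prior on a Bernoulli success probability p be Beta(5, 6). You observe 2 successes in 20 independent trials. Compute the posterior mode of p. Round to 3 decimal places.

p̂_MAP = 0.207

Prior: Beta(5, 6).
Data: 2 successes in 20 trials. The binomial likelihood contributes p^2(1−p)^18, so the posterior is Beta(5+2, 6+18) = Beta(7, 24).
For Beta(a, b) with a, b > 1 the mode is (a−1)/(a+b−2) = 6/29 ≈ 0.207.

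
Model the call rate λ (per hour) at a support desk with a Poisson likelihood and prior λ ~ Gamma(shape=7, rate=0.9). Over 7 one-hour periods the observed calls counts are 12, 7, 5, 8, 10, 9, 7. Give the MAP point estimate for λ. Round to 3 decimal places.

λ̂_MAP = 8.101

Σxᵢ = 12+7+5+8+10+9+7 = 58, with n = 7.
Posterior ∝ λ^6e^(−0.9λ) · λ^58e^(−7λ) = λ^64e^(−7.9λ), i.e. Gamma(shape=65, rate=7.9).
The mode of a Gamma(a, b) with a ≥ 1 (shape–rate) is (a−1)/b = 64/7.9 ≈ 8.101.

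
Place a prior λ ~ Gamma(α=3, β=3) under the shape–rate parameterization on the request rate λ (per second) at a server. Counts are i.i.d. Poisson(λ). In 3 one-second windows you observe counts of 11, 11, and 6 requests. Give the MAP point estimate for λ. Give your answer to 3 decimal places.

Σxᵢ = 11+11+6 = 28, with n = 3.
Posterior ∝ λ^2e^(−3λ) · λ^28e^(−3λ) = λ^30e^(−6λ), i.e. Gamma(shape=31, rate=6).
The mode of a Gamma(a, b) with a ≥ 1 (shape–rate) is (a−1)/b = 30/6 ≈ 5.000.

λ̂_MAP = 5.000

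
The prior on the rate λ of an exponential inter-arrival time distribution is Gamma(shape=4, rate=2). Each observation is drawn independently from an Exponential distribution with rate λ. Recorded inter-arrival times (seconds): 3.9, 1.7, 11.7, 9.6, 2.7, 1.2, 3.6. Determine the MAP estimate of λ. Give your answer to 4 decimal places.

The Exponential(rate=λ) likelihood is ∝ λ^n e^(−λΣtᵢ). Here n = 7 and Σtᵢ = 3.9 + 1.7 + 11.7 + 9.6 + 2.7 + 1.2 + 3.6 = 34.4.
Posterior ∝ λ^3e^(−2λ) · λ^7e^(−34.4λ) = λ^10e^(−36.4λ), i.e. Gamma(11, 36.4).
Mode = (a−1)/b = 10/36.4 ≈ 0.2747.

λ̂_MAP = 0.2747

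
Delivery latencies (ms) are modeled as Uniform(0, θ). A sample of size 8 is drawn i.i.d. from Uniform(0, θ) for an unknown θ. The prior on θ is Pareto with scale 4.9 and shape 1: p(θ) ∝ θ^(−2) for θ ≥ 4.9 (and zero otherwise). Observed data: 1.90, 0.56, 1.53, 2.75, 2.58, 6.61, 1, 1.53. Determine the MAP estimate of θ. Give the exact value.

The Uniform(0, θ) likelihood is θ^(−n) for θ ≥ max(xᵢ), zero otherwise. Here max(xᵢ) = 6.61.
Posterior ∝ θ^(−2) · θ^(−8) = θ^(−10) on θ ≥ max(4.9, 6.61) = 6.61.
This density is strictly decreasing in θ, so the posterior mode lies at the lower boundary of the support.

θ̂_MAP = 6.61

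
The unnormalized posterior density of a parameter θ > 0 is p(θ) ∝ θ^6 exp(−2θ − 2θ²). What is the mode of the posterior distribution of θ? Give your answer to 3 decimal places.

ℓ'(θ) = 6/θ − 2 − 4θ. Setting this to zero and multiplying by θ: 4θ² + 2θ − 6 = 0.
θ = (−2 + √(2² + 4·4·6)) / (2·4) = (−2 + √100) / 8 = (−2 + 10)/8 = 1.
ℓ''(θ) = −6/θ² − 4 < 0, confirming a maximum.

θ̂_MAP = 1.000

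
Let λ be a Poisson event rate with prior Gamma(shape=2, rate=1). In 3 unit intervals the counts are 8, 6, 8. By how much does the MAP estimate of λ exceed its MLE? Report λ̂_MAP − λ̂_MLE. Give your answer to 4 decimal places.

MAP − MLE = -1.5833

Σxᵢ = 22. Posterior is Gamma(24, 4); MAP = (24−1)/4 = 23/4 ≈ 5.75000.
MLE = x̄ = 22/3 ≈ 7.33333.
Difference = 23/4 − 22/3 = -19/12 ≈ -1.5833.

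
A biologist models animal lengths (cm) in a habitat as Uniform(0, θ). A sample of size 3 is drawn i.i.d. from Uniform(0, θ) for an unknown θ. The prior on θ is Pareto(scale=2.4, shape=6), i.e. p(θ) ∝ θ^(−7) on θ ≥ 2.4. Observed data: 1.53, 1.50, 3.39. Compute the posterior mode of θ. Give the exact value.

The Uniform(0, θ) likelihood is θ^(−n) for θ ≥ max(xᵢ), zero otherwise. Here max(xᵢ) = 3.39.
Posterior ∝ θ^(−7) · θ^(−3) = θ^(−10) on θ ≥ max(2.4, 3.39) = 3.39.
This density is strictly decreasing in θ, so the posterior mode lies at the lower boundary of the support.

θ̂_MAP = 3.39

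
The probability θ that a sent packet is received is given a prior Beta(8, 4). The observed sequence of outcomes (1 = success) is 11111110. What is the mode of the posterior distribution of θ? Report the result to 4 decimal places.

Prior: Beta(8, 4).
Data: 7 successes in 8 trials (from the sequence). The binomial likelihood contributes θ^7(1−θ)^1, so the posterior is Beta(8+7, 4+1) = Beta(15, 5).
For Beta(a, b) with a, b > 1 the mode is (a−1)/(a+b−2) = 14/18 ≈ 0.7778.

θ̂_MAP = 0.7778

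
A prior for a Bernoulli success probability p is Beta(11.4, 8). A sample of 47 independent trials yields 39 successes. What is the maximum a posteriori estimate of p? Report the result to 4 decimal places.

Prior: Beta(11.4, 8).
Data: 39 successes in 47 trials. The binomial likelihood contributes p^39(1−p)^8, so the posterior is Beta(11.4+39, 8+8) = Beta(50.4, 16).
For Beta(a, b) with a, b > 1 the mode is (a−1)/(a+b−2) = 49.4/64.4 ≈ 0.7671.

p̂_MAP = 0.7671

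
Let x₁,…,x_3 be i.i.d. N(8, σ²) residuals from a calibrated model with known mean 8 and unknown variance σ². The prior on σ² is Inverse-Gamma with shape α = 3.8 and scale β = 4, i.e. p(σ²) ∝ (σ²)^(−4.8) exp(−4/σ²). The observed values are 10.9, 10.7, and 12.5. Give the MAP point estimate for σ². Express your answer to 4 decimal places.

σ̂²_MAP = 3.4881

Sum of squared deviations about the known mean: SS = (10.9−8)² + (10.7−8)² + (12.5−8)² = 35.95.
The Normal likelihood contributes (σ²)^(−n/2) exp(−SS/(2σ²)), so the posterior is Inverse-Gamma(α + n/2, β + SS/2) = Inverse-Gamma(5.3, 21.975).
The mode of Inverse-Gamma(a, b) is b/(a+1) = 21.975/6.3 ≈ 3.4881.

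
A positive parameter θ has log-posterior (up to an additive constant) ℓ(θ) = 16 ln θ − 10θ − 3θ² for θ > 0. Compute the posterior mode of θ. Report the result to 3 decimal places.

ℓ'(θ) = 16/θ − 10 − 6θ. Setting this to zero and multiplying by θ: 6θ² + 10θ − 16 = 0.
θ = (−10 + √(10² + 4·6·16)) / (2·6) = (−10 + √484) / 12 = (−10 + 22)/12 = 1.
ℓ''(θ) = −16/θ² − 6 < 0, confirming a maximum.

θ̂_MAP = 1.000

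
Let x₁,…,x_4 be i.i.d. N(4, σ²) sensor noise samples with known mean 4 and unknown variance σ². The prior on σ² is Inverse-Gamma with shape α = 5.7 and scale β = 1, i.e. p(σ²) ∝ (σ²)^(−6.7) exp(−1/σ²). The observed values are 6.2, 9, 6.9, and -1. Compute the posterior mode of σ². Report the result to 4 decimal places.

Sum of squared deviations about the known mean: SS = (6.2−4)² + (9−4)² + (6.9−4)² + (-1−4)² = 63.25.
The Normal likelihood contributes (σ²)^(−n/2) exp(−SS/(2σ²)), so the posterior is Inverse-Gamma(α + n/2, β + SS/2) = Inverse-Gamma(7.7, 32.625).
The mode of Inverse-Gamma(a, b) is b/(a+1) = 32.625/8.7 ≈ 3.7500.

σ̂²_MAP = 3.7500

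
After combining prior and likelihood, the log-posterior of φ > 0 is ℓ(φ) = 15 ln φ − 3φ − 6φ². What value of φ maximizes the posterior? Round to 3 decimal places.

ℓ'(φ) = 15/φ − 3 − 12φ. Setting this to zero and multiplying by φ: 12φ² + 3φ − 15 = 0.
φ = (−3 + √(3² + 4·12·15)) / (2·12) = (−3 + √729) / 24 = (−3 + 27)/24 = 1.
ℓ''(φ) = −15/φ² − 12 < 0, confirming a maximum.

φ̂_MAP = 1.000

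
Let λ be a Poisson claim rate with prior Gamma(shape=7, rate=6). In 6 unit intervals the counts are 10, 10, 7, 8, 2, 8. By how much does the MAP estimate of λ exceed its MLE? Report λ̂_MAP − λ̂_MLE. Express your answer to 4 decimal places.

MAP − MLE = -3.2500

Σxᵢ = 45. Posterior is Gamma(52, 12); MAP = (52−1)/12 = 51/12 ≈ 4.25000.
MLE = x̄ = 45/6 ≈ 7.50000.
Difference = 51/12 − 45/6 = -13/4 ≈ -3.2500.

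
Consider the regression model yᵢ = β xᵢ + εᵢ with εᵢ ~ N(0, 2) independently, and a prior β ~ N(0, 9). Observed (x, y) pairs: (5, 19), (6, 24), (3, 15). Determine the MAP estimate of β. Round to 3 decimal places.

β̂_MAP = 4.044

log p(β | y) = −Σ(yᵢ − βxᵢ)²/(2·2) − β²/(2·9) + const.
Setting the derivative to zero: Σxᵢ(yᵢ − βxᵢ)/2 − β/9 = 0, so β = Σxᵢyᵢ / (Σxᵢ² + σ²/τ²).
Σxᵢyᵢ = 5·19 + 6·24 + 3·15 = 284; Σxᵢ² = 70; σ²/τ² = 2/9.
β̂_MAP = 284 / (70 + 2/9) = 284/(632/9) = 639/158 ≈ 4.044.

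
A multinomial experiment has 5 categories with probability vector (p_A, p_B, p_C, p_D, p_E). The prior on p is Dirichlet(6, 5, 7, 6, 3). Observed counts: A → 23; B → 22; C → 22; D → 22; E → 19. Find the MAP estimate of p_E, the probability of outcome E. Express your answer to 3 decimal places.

The posterior is Dirichlet(αᵢ + nᵢ) = Dirichlet(29, 27, 29, 28, 22).
For a Dirichlet(a₁,…,a_K) with all aᵢ > 1, the mode has j-th component (aⱼ − 1)/(Σaᵢ − K).
Here Σaᵢ = 135 and K = 5, so p_E = (22 − 1)/(135 − 5) = 21/130 ≈ 0.162.

MAP estimate of p_E = 0.162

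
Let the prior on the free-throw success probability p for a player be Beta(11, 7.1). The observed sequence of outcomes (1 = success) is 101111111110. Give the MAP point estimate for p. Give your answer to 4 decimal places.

p̂_MAP = 0.7117

Prior: Beta(11, 7.1).
Data: 10 successes in 12 trials (from the sequence). The binomial likelihood contributes p^10(1−p)^2, so the posterior is Beta(11+10, 7.1+2) = Beta(21, 9.1).
For Beta(a, b) with a, b > 1 the mode is (a−1)/(a+b−2) = 20/28.1 ≈ 0.7117.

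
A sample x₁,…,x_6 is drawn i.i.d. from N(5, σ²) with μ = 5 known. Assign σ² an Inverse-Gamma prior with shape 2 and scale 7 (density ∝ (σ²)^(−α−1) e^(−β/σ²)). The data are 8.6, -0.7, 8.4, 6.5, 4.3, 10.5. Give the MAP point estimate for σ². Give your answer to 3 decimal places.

Sum of squared deviations about the known mean: SS = (8.6−5)² + (-0.7−5)² + (8.4−5)² + (6.5−5)² + (4.3−5)² + (10.5−5)² = 90.
The Normal likelihood contributes (σ²)^(−n/2) exp(−SS/(2σ²)), so the posterior is Inverse-Gamma(α + n/2, β + SS/2) = Inverse-Gamma(5, 52).
The mode of Inverse-Gamma(a, b) is b/(a+1) = 52/6 ≈ 8.667.

σ̂²_MAP = 8.667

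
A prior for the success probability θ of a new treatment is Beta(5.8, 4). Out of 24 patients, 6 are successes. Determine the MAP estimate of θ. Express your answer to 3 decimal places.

θ̂_MAP = 0.340

Prior: Beta(5.8, 4).
Data: 6 successes in 24 trials. The binomial likelihood contributes θ^6(1−θ)^18, so the posterior is Beta(5.8+6, 4+18) = Beta(11.8, 22).
For Beta(a, b) with a, b > 1 the mode is (a−1)/(a+b−2) = 10.8/31.8 ≈ 0.340.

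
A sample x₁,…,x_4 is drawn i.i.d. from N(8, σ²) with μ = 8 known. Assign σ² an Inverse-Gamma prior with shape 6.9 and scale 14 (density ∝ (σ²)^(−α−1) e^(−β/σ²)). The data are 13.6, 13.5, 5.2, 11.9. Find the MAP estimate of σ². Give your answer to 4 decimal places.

σ̂²_MAP = 5.6899

Sum of squared deviations about the known mean: SS = (13.6−8)² + (13.5−8)² + (5.2−8)² + (11.9−8)² = 84.66.
The Normal likelihood contributes (σ²)^(−n/2) exp(−SS/(2σ²)), so the posterior is Inverse-Gamma(α + n/2, β + SS/2) = Inverse-Gamma(8.9, 56.33).
The mode of Inverse-Gamma(a, b) is b/(a+1) = 56.33/9.9 ≈ 5.6899.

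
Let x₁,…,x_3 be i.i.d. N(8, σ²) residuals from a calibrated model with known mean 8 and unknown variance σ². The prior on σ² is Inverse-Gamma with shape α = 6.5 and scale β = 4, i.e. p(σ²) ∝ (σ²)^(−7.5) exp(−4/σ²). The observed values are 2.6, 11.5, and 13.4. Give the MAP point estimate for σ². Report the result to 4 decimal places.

Sum of squared deviations about the known mean: SS = (2.6−8)² + (11.5−8)² + (13.4−8)² = 70.57.
The Normal likelihood contributes (σ²)^(−n/2) exp(−SS/(2σ²)), so the posterior is Inverse-Gamma(α + n/2, β + SS/2) = Inverse-Gamma(8, 39.285).
The mode of Inverse-Gamma(a, b) is b/(a+1) = 39.285/9 ≈ 4.3650.

σ̂²_MAP = 4.3650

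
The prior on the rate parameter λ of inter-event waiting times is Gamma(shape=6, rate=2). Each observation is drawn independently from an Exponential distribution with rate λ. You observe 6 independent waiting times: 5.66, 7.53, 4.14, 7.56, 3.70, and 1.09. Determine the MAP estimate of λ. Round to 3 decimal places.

λ̂_MAP = 0.347

The Exponential(rate=λ) likelihood is ∝ λ^n e^(−λΣtᵢ). Here n = 6 and Σtᵢ = 5.66 + 7.53 + 4.14 + 7.56 + 3.70 + 1.09 = 29.68.
Posterior ∝ λ^5e^(−2λ) · λ^6e^(−29.68λ) = λ^11e^(−31.68λ), i.e. Gamma(12, 31.68).
Mode = (a−1)/b = 11/31.68 ≈ 0.347.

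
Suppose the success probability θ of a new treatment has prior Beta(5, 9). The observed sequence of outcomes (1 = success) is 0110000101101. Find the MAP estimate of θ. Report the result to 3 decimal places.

Prior: Beta(5, 9).
Data: 6 successes in 13 trials (from the sequence). The binomial likelihood contributes θ^6(1−θ)^7, so the posterior is Beta(5+6, 9+7) = Beta(11, 16).
For Beta(a, b) with a, b > 1 the mode is (a−1)/(a+b−2) = 10/25 ≈ 0.400.

θ̂_MAP = 0.400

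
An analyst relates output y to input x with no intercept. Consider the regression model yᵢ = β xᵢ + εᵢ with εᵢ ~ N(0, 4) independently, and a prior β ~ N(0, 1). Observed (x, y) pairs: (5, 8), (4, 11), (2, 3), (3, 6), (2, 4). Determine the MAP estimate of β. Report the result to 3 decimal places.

log p(β | y) = −Σ(yᵢ − βxᵢ)²/(2·4) − β²/(2·1) + const.
Setting the derivative to zero: Σxᵢ(yᵢ − βxᵢ)/4 − β/1 = 0, so β = Σxᵢyᵢ / (Σxᵢ² + σ²/τ²).
Σxᵢyᵢ = 5·8 + 4·11 + 2·3 + 3·6 + 2·4 = 116; Σxᵢ² = 58; σ²/τ² = 4.
β̂_MAP = 116 / (58 + 4) = 116/62 ≈ 1.871.

β̂_MAP = 1.871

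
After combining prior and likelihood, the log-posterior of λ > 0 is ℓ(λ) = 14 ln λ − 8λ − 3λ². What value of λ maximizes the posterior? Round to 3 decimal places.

ℓ'(λ) = 14/λ − 8 − 6λ. Setting this to zero and multiplying by λ: 6λ² + 8λ − 14 = 0.
λ = (−8 + √(8² + 4·6·14)) / (2·6) = (−8 + √400) / 12 = (−8 + 20)/12 = 1.
ℓ''(λ) = −14/λ² − 6 < 0, confirming a maximum.

λ̂_MAP = 1.000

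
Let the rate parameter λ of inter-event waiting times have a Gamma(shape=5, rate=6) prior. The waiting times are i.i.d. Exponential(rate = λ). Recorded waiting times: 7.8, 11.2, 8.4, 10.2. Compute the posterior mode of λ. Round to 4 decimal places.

The Exponential(rate=λ) likelihood is ∝ λ^n e^(−λΣtᵢ). Here n = 4 and Σtᵢ = 7.8 + 11.2 + 8.4 + 10.2 = 37.6.
Posterior ∝ λ^4e^(−6λ) · λ^4e^(−37.6λ) = λ^8e^(−43.6λ), i.e. Gamma(9, 43.6).
Mode = (a−1)/b = 8/43.6 ≈ 0.1835.

λ̂_MAP = 0.1835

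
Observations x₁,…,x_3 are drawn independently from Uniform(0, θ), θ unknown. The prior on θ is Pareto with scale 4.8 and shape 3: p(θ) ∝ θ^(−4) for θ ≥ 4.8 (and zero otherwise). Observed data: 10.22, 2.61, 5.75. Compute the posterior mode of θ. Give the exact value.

The Uniform(0, θ) likelihood is θ^(−n) for θ ≥ max(xᵢ), zero otherwise. Here max(xᵢ) = 10.22.
Posterior ∝ θ^(−4) · θ^(−3) = θ^(−7) on θ ≥ max(4.8, 10.22) = 10.22.
This density is strictly decreasing in θ, so the posterior mode lies at the lower boundary of the support.

θ̂_MAP = 10.22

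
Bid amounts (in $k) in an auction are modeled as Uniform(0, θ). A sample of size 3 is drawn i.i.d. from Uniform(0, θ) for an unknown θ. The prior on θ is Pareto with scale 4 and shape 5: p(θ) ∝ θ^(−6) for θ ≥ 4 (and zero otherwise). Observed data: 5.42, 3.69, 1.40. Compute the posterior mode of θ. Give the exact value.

θ̂_MAP = 5.42

The Uniform(0, θ) likelihood is θ^(−n) for θ ≥ max(xᵢ), zero otherwise. Here max(xᵢ) = 5.42.
Posterior ∝ θ^(−6) · θ^(−3) = θ^(−9) on θ ≥ max(4, 5.42) = 5.42.
This density is strictly decreasing in θ, so the posterior mode lies at the lower boundary of the support.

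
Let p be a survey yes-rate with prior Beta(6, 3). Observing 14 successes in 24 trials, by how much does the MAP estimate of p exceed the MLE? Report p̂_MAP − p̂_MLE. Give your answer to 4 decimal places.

Posterior is Beta(20, 13); MAP = (20−1)/(33−2) = 19/31 ≈ 0.61290.
MLE ignores the prior: p̂_MLE = k/n = 14/24 ≈ 0.58333.
Difference = 19/31 − 14/24 = 11/372 ≈ 0.0296.

MAP − MLE = 0.0296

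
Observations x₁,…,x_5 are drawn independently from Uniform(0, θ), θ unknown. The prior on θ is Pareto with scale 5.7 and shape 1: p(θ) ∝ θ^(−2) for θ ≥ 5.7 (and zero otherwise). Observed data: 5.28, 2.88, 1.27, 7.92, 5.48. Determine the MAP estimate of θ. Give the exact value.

The Uniform(0, θ) likelihood is θ^(−n) for θ ≥ max(xᵢ), zero otherwise. Here max(xᵢ) = 7.92.
Posterior ∝ θ^(−2) · θ^(−5) = θ^(−7) on θ ≥ max(5.7, 7.92) = 7.92.
This density is strictly decreasing in θ, so the posterior mode lies at the lower boundary of the support.

θ̂_MAP = 7.92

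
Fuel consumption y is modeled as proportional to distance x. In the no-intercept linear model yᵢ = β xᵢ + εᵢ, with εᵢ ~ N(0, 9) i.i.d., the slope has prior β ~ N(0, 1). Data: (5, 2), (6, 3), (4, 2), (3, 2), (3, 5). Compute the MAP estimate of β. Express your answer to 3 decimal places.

log p(β | y) = −Σ(yᵢ − βxᵢ)²/(2·9) − β²/(2·1) + const.
Setting the derivative to zero: Σxᵢ(yᵢ − βxᵢ)/9 − β/1 = 0, so β = Σxᵢyᵢ / (Σxᵢ² + σ²/τ²).
Σxᵢyᵢ = 5·2 + 6·3 + 4·2 + 3·2 + 3·5 = 57; Σxᵢ² = 95; σ²/τ² = 9.
β̂_MAP = 57 / (95 + 9) = 57/104 ≈ 0.548.

β̂_MAP = 0.548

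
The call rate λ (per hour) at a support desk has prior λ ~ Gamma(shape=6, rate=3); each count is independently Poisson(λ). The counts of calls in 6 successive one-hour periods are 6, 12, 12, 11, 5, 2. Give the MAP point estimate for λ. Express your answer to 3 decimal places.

λ̂_MAP = 5.889

Σxᵢ = 6+12+12+11+5+2 = 48, with n = 6.
Posterior ∝ λ^5e^(−3λ) · λ^48e^(−6λ) = λ^53e^(−9λ), i.e. Gamma(shape=54, rate=9).
The mode of a Gamma(a, b) with a ≥ 1 (shape–rate) is (a−1)/b = 53/9 ≈ 5.889.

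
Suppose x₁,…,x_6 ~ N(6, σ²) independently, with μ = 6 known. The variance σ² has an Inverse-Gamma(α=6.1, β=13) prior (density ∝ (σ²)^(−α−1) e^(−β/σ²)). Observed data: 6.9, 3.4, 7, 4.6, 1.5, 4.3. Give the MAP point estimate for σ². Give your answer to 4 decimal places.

Sum of squared deviations about the known mean: SS = (6.9−6)² + (3.4−6)² + (7−6)² + (4.6−6)² + (1.5−6)² + (4.3−6)² = 33.67.
The Normal likelihood contributes (σ²)^(−n/2) exp(−SS/(2σ²)), so the posterior is Inverse-Gamma(α + n/2, β + SS/2) = Inverse-Gamma(9.1, 29.835).
The mode of Inverse-Gamma(a, b) is b/(a+1) = 29.835/10.1 ≈ 2.9540.

σ̂²_MAP = 2.9540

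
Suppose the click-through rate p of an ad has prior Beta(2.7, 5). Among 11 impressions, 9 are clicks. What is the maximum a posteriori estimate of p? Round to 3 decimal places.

Prior: Beta(2.7, 5).
Data: 9 successes in 11 trials. The binomial likelihood contributes p^9(1−p)^2, so the posterior is Beta(2.7+9, 5+2) = Beta(11.7, 7).
For Beta(a, b) with a, b > 1 the mode is (a−1)/(a+b−2) = 10.7/16.7 ≈ 0.641.

p̂_MAP = 0.641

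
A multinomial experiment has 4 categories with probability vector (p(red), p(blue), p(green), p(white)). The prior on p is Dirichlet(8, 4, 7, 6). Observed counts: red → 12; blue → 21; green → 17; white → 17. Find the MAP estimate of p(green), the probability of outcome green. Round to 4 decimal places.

MAP estimate of p(green) = 0.2614

The posterior is Dirichlet(αᵢ + nᵢ) = Dirichlet(20, 25, 24, 23).
For a Dirichlet(a₁,…,a_K) with all aᵢ > 1, the mode has j-th component (aⱼ − 1)/(Σaᵢ − K).
Here Σaᵢ = 92 and K = 4, so p(green) = (24 − 1)/(92 − 4) = 23/88 ≈ 0.2614.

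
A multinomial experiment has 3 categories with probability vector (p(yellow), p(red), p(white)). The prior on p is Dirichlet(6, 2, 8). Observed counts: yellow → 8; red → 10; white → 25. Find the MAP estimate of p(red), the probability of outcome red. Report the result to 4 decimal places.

The posterior is Dirichlet(αᵢ + nᵢ) = Dirichlet(14, 12, 33).
For a Dirichlet(a₁,…,a_K) with all aᵢ > 1, the mode has j-th component (aⱼ − 1)/(Σaᵢ − K).
Here Σaᵢ = 59 and K = 3, so p(red) = (12 − 1)/(59 − 3) = 11/56 ≈ 0.1964.

MAP estimate of p(red) = 0.1964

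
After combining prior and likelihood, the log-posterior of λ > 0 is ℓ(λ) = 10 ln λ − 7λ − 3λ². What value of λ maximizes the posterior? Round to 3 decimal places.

λ̂_MAP = 0.833

ℓ'(λ) = 10/λ − 7 − 6λ. Setting this to zero and multiplying by λ: 6λ² + 7λ − 10 = 0.
λ = (−7 + √(7² + 4·6·10)) / (2·6) = (−7 + √289) / 12 = (−7 + 17)/12 = 5/6.
ℓ''(λ) = −10/λ² − 6 < 0, confirming a maximum.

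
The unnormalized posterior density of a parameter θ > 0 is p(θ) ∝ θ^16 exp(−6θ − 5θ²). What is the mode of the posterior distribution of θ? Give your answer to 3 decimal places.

ℓ'(θ) = 16/θ − 6 − 10θ. Setting this to zero and multiplying by θ: 10θ² + 6θ − 16 = 0.
θ = (−6 + √(6² + 4·10·16)) / (2·10) = (−6 + √676) / 20 = (−6 + 26)/20 = 1.
ℓ''(θ) = −16/θ² − 10 < 0, confirming a maximum.

θ̂_MAP = 1.000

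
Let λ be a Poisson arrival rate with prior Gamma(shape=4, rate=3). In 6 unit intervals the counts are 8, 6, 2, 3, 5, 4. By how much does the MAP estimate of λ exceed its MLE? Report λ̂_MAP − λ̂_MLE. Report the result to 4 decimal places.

Σxᵢ = 28. Posterior is Gamma(32, 9); MAP = (32−1)/9 = 31/9 ≈ 3.44444.
MLE = x̄ = 28/6 ≈ 4.66667.
Difference = 31/9 − 28/6 = -11/9 ≈ -1.2222.

MAP − MLE = -1.2222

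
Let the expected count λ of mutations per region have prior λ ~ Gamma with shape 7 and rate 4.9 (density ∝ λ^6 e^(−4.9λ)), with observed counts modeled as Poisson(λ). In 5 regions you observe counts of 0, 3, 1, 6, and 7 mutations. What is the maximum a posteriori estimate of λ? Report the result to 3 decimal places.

Σxᵢ = 0+3+1+6+7 = 17, with n = 5.
Posterior ∝ λ^6e^(−4.9λ) · λ^17e^(−5λ) = λ^23e^(−9.9λ), i.e. Gamma(shape=24, rate=9.9).
The mode of a Gamma(a, b) with a ≥ 1 (shape–rate) is (a−1)/b = 23/9.9 ≈ 2.323.

λ̂_MAP = 2.323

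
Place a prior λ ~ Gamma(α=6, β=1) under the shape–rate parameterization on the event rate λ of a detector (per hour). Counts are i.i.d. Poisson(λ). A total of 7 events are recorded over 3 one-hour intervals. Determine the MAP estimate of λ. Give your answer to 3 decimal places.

λ̂_MAP = 3.000

Σxᵢ = 7, n = 3.
Posterior ∝ λ^5e^(−1λ) · λ^7e^(−3λ) = λ^12e^(−4λ), i.e. Gamma(shape=13, rate=4).
The mode of a Gamma(a, b) with a ≥ 1 (shape–rate) is (a−1)/b = 12/4 ≈ 3.000.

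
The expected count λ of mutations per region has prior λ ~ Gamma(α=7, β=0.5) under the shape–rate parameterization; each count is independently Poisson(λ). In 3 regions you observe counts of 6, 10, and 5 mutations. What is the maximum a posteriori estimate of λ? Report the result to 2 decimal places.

λ̂_MAP = 7.71

Σxᵢ = 6+10+5 = 21, with n = 3.
Posterior ∝ λ^6e^(−0.5λ) · λ^21e^(−3λ) = λ^27e^(−3.5λ), i.e. Gamma(shape=28, rate=3.5).
The mode of a Gamma(a, b) with a ≥ 1 (shape–rate) is (a−1)/b = 27/3.5 ≈ 7.71.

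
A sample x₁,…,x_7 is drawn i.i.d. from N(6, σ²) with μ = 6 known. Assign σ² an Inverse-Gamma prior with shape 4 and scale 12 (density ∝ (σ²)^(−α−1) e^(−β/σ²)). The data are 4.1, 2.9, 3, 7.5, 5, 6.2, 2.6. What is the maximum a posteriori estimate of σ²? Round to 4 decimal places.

σ̂²_MAP = 3.5924

Sum of squared deviations about the known mean: SS = (4.1−6)² + (2.9−6)² + (3−6)² + (7.5−6)² + (5−6)² + (6.2−6)² + (2.6−6)² = 37.07.
The Normal likelihood contributes (σ²)^(−n/2) exp(−SS/(2σ²)), so the posterior is Inverse-Gamma(α + n/2, β + SS/2) = Inverse-Gamma(7.5, 30.535).
The mode of Inverse-Gamma(a, b) is b/(a+1) = 30.535/8.5 ≈ 3.5924.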